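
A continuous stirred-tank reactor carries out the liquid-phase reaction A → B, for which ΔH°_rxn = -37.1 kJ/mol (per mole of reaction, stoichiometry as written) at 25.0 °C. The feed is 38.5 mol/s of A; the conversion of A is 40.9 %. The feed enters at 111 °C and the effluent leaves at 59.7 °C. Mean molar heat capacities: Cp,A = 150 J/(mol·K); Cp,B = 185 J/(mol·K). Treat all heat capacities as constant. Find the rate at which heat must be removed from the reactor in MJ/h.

Q_out = 3100 MJ/h

Extent of reaction ξ = 0.409 × 38.5 = 15.746 mol/s
Reaction term: ξ·ΔH°_rxn = 15.746 × -37.1 = -584.2 kJ/s
Sensible, feed 111→25 °C: -496.65 kJ/s
Outlet flows (mol/s): A 22.754, B 15.746
Sensible, products 25→59.7 °C: 219.52 kJ/s
Q = ΔH = -861.33 kJ/s = -861.33 kW
Heat removed = 3100.8 MJ/h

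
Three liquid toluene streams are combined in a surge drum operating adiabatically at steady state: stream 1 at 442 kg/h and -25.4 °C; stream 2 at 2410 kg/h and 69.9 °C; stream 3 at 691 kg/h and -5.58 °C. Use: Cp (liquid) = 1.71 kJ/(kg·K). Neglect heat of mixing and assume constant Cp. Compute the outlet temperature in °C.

T_out = 43.3 °C

Adiabatic, steady state ⇒ Σ ṁᵢCp,ᵢ(T_out − Tᵢ) = 0
Σ ṁᵢCp,ᵢTᵢ = 442×1.71×-25.4 + 2410×1.71×69.9 + 691×1.71×-5.58 = 262270
Σ ṁᵢCp,ᵢ = 442×1.71 + 2410×1.71 + 691×1.71 = 6058.5
T_out = 262270 / 6058.5 = 43.29 °C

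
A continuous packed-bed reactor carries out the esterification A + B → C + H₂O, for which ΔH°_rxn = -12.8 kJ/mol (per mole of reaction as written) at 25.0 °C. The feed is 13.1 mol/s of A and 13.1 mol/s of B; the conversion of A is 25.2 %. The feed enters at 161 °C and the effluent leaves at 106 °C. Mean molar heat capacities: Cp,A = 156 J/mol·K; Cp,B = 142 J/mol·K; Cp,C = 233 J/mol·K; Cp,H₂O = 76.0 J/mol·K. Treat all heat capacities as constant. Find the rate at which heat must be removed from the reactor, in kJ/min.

Extent of reaction ξ = 0.252 × 13.1 = 3.3012 mol/s
Reaction term: ξ·ΔH°_rxn = 3.3012 × -12.8 = -42.255 kJ/s
Sensible, feed 161→25 °C: -530.92 kJ/s
Outlet flows (mol/s): A 9.7988, B 9.7988, C 3.3012, H₂O 3.3012
Sensible, products 25→106 °C: 319.15 kJ/s
Q = ΔH = -254.02 kJ/s = -254.02 kW
Heat removed = 15241 kJ/min

Q_out = 15200 kJ/min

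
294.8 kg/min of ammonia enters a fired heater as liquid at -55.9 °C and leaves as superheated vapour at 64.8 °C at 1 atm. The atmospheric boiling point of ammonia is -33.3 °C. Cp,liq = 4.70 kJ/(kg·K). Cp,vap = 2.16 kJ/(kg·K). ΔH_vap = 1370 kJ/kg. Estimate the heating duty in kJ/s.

Q = 8290 kJ/s

liquid -55.9→-33.3 °C: 106.22 kJ/kg
vaporisation at -33.3 °C: 1370 kJ/kg
vapour -33.3→64.8 °C: 211.9 kJ/kg
Δh = 106.22 + 1370 + 211.9 = 1688.1 kJ/kg
Q = ṁ·Δh = 294.8 kg/min × 1688.1 kJ/kg = 497660 kJ/min
|Q| = 8294.3 kW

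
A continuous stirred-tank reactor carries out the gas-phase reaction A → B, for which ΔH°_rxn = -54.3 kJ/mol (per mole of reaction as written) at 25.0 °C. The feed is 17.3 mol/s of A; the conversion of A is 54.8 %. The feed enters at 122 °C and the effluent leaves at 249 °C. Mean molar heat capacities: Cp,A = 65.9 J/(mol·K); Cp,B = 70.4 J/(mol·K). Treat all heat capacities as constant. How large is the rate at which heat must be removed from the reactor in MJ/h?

Q_out = 1300 MJ/h

Extent of reaction ξ = 0.548 × 17.3 = 9.4804 mol/s
Reaction term: ξ·ΔH°_rxn = 9.4804 × -54.3 = -514.79 kJ/s
Sensible, feed 122→25 °C: -110.59 kJ/s
Outlet flows (mol/s): A 7.8196, B 9.4804
Sensible, products 25→249 °C: 264.93 kJ/s
Q = ΔH = -360.44 kJ/s = -360.44 kW
Heat removed = 1297.6 MJ/h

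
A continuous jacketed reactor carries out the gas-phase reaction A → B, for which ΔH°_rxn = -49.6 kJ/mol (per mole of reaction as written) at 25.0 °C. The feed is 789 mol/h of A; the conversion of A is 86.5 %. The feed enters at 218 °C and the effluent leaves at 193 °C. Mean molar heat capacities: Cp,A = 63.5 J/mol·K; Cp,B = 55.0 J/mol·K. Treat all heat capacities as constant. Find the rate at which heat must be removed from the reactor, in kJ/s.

Q_out = 10.0 kJ/s

Extent of reaction ξ = 0.865 × 789 = 682.49 mol/h
Reaction term: ξ·ΔH°_rxn = 682.49 × -49.6 = -33851 kJ/h
Sensible, feed 218→25 °C: -9669.6 kJ/h
Outlet flows (mol/h): A 106.51, B 682.49
Sensible, products 25→193 °C: 7442.5 kJ/h
Q = ΔH = -36078 kJ/h = -10.022 kW
Heat removed = 10.022 kJ/s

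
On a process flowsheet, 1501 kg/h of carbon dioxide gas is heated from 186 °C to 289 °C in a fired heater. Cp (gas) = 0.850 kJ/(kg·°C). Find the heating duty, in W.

Q = ṁ·Cp·ΔT = 1501 × 0.850 × (289 − 186) = 131410 kJ/h
Converting: 131410 / 3600 s = 36.503 kW
Heating duty = 36503 W

Q = 36500 W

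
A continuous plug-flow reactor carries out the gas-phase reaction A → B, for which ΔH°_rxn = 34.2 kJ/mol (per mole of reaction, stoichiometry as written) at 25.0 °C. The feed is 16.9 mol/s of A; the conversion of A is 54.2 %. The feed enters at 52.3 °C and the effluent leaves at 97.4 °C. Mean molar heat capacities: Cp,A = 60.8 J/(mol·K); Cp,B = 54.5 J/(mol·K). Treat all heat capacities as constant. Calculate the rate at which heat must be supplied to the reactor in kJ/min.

Extent of reaction ξ = 0.542 × 16.9 = 9.1598 mol/s
Reaction term: ξ·ΔH°_rxn = 9.1598 × 34.2 = 313.27 kJ/s
Sensible, feed 52.3→25 °C: -28.051 kJ/s
Outlet flows (mol/s): A 7.7402, B 9.1598
Sensible, products 25→97.4 °C: 70.214 kJ/s
Q = ΔH = 355.43 kJ/s = 355.43 kW
Heat supplied = 21326 kJ/min

Q_in = 21300 kJ/min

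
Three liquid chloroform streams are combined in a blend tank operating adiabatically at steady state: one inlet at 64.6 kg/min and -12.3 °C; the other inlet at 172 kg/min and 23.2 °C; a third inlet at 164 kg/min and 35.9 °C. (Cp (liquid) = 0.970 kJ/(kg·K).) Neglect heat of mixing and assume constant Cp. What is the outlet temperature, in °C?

Energy balance with Q = 0: Σ ṁᵢCp,ᵢ(T_out − Tᵢ) = 0
Σ ṁᵢCp,ᵢTᵢ = 64.6×0.970×-12.3 + 172×0.970×23.2 + 164×0.970×35.9 = 8810.9
Σ ṁᵢCp,ᵢ = 64.6×0.970 + 172×0.970 + 164×0.970 = 388.58
T_out = 8810.9 / 388.58 = 22.675 °C

T_out = 22.7 °C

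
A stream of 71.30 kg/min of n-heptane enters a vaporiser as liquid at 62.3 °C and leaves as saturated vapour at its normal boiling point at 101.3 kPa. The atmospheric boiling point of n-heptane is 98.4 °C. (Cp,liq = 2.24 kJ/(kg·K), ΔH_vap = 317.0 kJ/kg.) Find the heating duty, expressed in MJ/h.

Q = 1700 MJ/h

liquid 62.3→98.4 °C: 80.864 kJ/kg
vaporisation at 98.4 °C: 317 kJ/kg
Δh = 80.864 + 317 = 397.86 kJ/kg
Q = ṁ·Δh = 71.30 kg/min × 397.86 kJ/kg = 28368 kJ/min
|Q| = 472.8 kW = 1702.1 MJ/h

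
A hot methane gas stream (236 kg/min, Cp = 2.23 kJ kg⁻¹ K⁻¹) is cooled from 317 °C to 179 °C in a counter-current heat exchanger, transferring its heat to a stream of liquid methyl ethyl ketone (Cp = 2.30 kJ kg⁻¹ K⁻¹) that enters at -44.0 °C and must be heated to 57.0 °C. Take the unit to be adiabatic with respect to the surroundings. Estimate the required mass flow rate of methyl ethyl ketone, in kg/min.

Heat released by hot stream: Q = 236 × 2.23 × (317 − 179) = 72627 kJ/min
Energy balance on cold side (adiabatic exchanger): Q = ṁ_c·Cp_c·(T_c,out − T_c,in)
ṁ_c = 72627 / [2.30 × (57.0 − -44.0)] = 312.64 kg/min

ṁ_c = 313 kg/min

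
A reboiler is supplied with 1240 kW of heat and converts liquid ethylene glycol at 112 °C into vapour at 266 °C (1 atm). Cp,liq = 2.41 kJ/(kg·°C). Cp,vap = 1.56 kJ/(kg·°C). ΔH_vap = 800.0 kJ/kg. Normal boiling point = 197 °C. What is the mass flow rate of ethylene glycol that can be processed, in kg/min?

Δh = 2.41×(197−112) + 800.0 + 1.56×(266−197) = 1112.5 kJ/kg
Q = 1240 kW = 1240 kJ/s = 74400 kJ/min
ṁ = Q/Δh = 74400 / 1112.5 = 66.877 kg/min

ṁ = 66.9 kg/min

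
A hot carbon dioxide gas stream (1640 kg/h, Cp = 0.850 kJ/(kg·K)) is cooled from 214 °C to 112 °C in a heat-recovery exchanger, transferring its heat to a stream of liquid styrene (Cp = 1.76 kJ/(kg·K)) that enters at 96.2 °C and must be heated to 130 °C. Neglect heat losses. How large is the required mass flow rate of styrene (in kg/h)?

ṁ_c = 2390 kg/h

Heat released by hot stream: Q = 1640 × 0.850 × (214 − 112) = 142190 kJ/h
Energy balance on cold side (adiabatic exchanger): Q = ṁ_c·Cp_c·(T_c,out − T_c,in)
ṁ_c = 142190 / [1.76 × (130 − 96.2)] = 2390.2 kg/h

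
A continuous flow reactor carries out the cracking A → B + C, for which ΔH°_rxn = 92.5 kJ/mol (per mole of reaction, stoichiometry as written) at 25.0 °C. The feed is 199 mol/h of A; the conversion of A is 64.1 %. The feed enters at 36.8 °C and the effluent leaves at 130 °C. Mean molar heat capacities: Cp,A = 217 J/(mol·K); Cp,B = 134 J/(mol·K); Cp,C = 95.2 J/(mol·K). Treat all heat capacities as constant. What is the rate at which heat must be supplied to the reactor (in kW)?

Q_in = 4.44 kW

Extent of reaction ξ = 0.641 × 199 = 127.56 mol/h
Reaction term: ξ·ΔH°_rxn = 127.56 × 92.5 = 11799 kJ/h
Sensible, feed 36.8→25 °C: -509.56 kJ/h
Outlet flows (mol/h): A 71.441, B 127.56, C 127.56
Sensible, products 25→130 °C: 4697.6 kJ/h
Q = ΔH = 15987 kJ/h = 4.4409 kW
Heat supplied = 4.4409 kW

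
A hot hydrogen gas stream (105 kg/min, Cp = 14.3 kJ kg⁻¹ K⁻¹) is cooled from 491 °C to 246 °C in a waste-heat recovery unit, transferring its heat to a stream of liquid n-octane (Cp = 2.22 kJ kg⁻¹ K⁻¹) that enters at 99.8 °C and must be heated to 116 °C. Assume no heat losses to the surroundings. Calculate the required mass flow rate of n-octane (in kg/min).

Heat released by hot stream: Q = 105 × 14.3 × (491 − 246) = 367870 kJ/min
Energy balance on cold side (adiabatic exchanger): Q = ṁ_c·Cp_c·(T_c,out − T_c,in)
ṁ_c = 367870 / [2.22 × (116 − 99.8)] = 10229 kg/min

ṁ_c = 10200 kg/min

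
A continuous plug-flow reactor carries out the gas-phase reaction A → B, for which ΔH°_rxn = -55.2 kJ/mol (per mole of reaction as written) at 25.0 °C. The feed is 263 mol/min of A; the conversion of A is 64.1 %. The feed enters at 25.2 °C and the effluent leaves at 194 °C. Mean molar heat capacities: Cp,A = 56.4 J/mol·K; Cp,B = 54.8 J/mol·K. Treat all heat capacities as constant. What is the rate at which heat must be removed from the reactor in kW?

Q_out = 114 kW

Extent of reaction ξ = 0.641 × 263 = 168.58 mol/min
Reaction term: ξ·ΔH°_rxn = 168.58 × -55.2 = -9305.8 kJ/min
Sensible, feed 25.2→25 °C: -2.9666 kJ/min
Outlet flows (mol/min): A 94.417, B 168.58
Sensible, products 25→194 °C: 2461.2 kJ/min
Q = ΔH = -6847.5 kJ/min = -114.13 kW
Heat removed = 114.13 kW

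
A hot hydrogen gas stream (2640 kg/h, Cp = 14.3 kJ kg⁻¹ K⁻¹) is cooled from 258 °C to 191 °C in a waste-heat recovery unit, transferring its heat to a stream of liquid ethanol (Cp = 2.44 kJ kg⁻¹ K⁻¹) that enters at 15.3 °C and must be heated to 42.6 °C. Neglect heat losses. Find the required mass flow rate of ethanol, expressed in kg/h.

ṁ_c = 38000 kg/h

Heat released by hot stream: Q = 2640 × 14.3 × (258 − 191) = 2.5294e+06 kJ/h
Energy balance on cold side (adiabatic exchanger): Q = ṁ_c·Cp_c·(T_c,out − T_c,in)
ṁ_c = 2.5294e+06 / [2.44 × (42.6 − 15.3)] = 37972 kg/h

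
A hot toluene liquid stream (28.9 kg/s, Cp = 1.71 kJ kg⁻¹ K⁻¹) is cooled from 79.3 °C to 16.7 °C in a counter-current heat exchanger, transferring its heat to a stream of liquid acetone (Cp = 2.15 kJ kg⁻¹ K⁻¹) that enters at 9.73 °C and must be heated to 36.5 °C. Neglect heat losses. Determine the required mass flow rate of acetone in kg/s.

ṁ_c = 53.8 kg/s

Heat released by hot stream: Q = 28.9 × 1.71 × (79.3 − 16.7) = 3093.6 kJ/s
Energy balance on cold side (adiabatic exchanger): Q = ṁ_c·Cp_c·(T_c,out − T_c,in)
ṁ_c = 3093.6 / [2.15 × (36.5 − 9.73)] = 53.75 kg/s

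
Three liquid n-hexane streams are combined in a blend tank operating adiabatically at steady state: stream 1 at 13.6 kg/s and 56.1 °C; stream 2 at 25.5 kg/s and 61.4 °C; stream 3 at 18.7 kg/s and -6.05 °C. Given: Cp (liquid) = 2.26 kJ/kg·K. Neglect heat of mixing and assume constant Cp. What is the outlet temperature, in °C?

Adiabatic, steady state ⇒ Σ ṁᵢCp,ᵢ(T_out − Tᵢ) = 0
T_out = Σ ṁᵢCp,ᵢTᵢ / Σ ṁᵢCp,ᵢ
      = 5007.1 / 130.63 = 38.331 °C

T_out = 38.3 °C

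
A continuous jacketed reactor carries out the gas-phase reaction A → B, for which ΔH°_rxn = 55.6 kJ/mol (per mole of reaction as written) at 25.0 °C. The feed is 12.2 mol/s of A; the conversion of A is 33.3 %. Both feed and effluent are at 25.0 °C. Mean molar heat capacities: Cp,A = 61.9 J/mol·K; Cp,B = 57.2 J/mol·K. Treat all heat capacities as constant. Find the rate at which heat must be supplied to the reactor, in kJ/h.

Extent of reaction ξ = 0.333 × 12.2 = 4.0626 mol/s
Reaction term: ξ·ΔH°_rxn = 4.0626 × 55.6 = 225.88 kJ/s
Q = ΔH = 225.88 kJ/s = 225.88 kW
Heat supplied = 813170 kJ/h

Q_in = 813000 kJ/h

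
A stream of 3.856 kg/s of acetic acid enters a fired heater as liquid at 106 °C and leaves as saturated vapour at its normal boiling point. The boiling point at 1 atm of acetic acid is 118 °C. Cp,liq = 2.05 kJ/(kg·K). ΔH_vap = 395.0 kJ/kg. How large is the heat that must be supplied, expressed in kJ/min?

Q = 97100 kJ/min

liquid 106→118 °C: 24.6 kJ/kg
vaporisation at 118 °C: 395 kJ/kg
Δh = 24.6 + 395 = 419.6 kJ/kg
Q = ṁ·Δh = 3.856 kg/s × 419.6 kJ/kg = 1618 kJ/s
|Q| = 1618 kW = 97079 kJ/min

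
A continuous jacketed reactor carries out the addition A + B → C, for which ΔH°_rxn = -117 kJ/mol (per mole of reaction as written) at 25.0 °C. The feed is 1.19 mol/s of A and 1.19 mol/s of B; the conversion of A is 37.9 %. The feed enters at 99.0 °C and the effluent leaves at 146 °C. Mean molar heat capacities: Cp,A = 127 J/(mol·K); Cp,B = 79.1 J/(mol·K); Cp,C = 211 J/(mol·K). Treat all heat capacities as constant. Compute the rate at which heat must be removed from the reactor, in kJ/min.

Extent of reaction ξ = 0.379 × 1.19 = 0.45101 mol/s
Reaction term: ξ·ΔH°_rxn = 0.45101 × -117 = -52.768 kJ/s
Sensible, feed 99.0→25 °C: -18.149 kJ/s
Outlet flows (mol/s): A 0.73899, B 0.73899, C 0.45101
Sensible, products 25→146 °C: 29.944 kJ/s
Q = ΔH = -40.974 kJ/s = -40.974 kW
Heat removed = 2458.4 kJ/min

Q_out = 2460 kJ/min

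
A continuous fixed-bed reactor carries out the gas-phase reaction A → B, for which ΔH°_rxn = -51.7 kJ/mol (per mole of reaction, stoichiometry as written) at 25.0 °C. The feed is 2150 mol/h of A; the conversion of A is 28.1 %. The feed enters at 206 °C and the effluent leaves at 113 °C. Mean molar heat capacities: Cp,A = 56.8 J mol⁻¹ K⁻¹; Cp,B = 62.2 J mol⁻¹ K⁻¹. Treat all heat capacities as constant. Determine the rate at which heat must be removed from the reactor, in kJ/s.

Extent of reaction ξ = 0.281 × 2150 = 604.15 mol/h
Reaction term: ξ·ΔH°_rxn = 604.15 × -51.7 = -31235 kJ/h
Sensible, feed 206→25 °C: -22104 kJ/h
Outlet flows (mol/h): A 1545.8, B 604.15
Sensible, products 25→113 °C: 11034 kJ/h
Q = ΔH = -42305 kJ/h = -11.751 kW
Heat removed = 11.751 kJ/s

Q_out = 11.8 kJ/s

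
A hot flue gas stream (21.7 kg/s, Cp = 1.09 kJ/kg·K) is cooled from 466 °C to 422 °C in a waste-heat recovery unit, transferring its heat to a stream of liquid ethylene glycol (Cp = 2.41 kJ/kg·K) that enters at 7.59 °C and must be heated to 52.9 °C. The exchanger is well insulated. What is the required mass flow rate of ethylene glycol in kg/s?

ṁ_c = 9.53 kg/s

Heat released by hot stream: Q = 21.7 × 1.09 × (466 − 422) = 1040.7 kJ/s
Energy balance on cold side (adiabatic exchanger): Q = ṁ_c·Cp_c·(T_c,out − T_c,in)
ṁ_c = 1040.7 / [2.41 × (52.9 − 7.59)] = 9.5308 kg/s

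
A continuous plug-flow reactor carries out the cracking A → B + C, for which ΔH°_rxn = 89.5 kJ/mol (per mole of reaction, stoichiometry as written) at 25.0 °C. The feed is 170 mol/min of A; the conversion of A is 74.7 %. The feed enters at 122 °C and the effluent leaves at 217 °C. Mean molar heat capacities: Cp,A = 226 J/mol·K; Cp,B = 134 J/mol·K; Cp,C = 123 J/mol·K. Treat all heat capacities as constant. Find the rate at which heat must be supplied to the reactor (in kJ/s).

Extent of reaction ξ = 0.747 × 170 = 126.99 mol/min
Reaction term: ξ·ΔH°_rxn = 126.99 × 89.5 = 11366 kJ/min
Sensible, feed 122→25 °C: -3726.7 kJ/min
Outlet flows (mol/min): A 43.01, B 126.99, C 126.99
Sensible, products 25→217 °C: 8132.5 kJ/min
Q = ΔH = 15771 kJ/min = 262.86 kW
Heat supplied = 262.86 kJ/s

Q_in = 263 kJ/s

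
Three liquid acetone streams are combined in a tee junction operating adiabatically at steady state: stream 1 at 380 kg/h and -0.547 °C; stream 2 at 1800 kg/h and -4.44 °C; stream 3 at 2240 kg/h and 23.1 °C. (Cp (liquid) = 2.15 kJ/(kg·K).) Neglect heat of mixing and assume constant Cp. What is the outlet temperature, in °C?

T_out = 9.85 °C

Energy balance with Q = 0: Σ ṁᵢCp,ᵢ(T_out − Tᵢ) = 0
T_out = Σ ṁᵢCp,ᵢTᵢ / Σ ṁᵢCp,ᵢ
      = 93620 / 9503 = 9.8516 °C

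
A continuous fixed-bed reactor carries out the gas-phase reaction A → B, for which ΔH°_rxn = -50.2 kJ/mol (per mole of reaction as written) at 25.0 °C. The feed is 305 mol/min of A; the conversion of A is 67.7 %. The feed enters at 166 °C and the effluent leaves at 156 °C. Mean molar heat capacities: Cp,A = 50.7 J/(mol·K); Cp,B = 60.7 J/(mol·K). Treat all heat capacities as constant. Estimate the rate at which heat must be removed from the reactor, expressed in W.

Extent of reaction ξ = 0.677 × 305 = 206.49 mol/min
Reaction term: ξ·ΔH°_rxn = 206.49 × -50.2 = -10366 kJ/min
Sensible, feed 166→25 °C: -2180.4 kJ/min
Outlet flows (mol/min): A 98.515, B 206.49
Sensible, products 25→156 °C: 2296.2 kJ/min
Q = ΔH = -10250 kJ/min = -170.83 kW
Heat removed = 170830 W

Q_out = 171000 W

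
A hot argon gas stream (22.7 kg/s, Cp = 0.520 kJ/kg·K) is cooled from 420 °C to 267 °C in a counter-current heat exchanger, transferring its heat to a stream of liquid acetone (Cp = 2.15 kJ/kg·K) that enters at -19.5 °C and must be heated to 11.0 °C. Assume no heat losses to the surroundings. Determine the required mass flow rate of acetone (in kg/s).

ṁ_c = 27.5 kg/s

Heat released by hot stream: Q = 22.7 × 0.520 × (420 − 267) = 1806 kJ/s
Energy balance on cold side (adiabatic exchanger): Q = ṁ_c·Cp_c·(T_c,out − T_c,in)
ṁ_c = 1806 / [2.15 × (11.0 − -19.5)] = 27.541 kg/s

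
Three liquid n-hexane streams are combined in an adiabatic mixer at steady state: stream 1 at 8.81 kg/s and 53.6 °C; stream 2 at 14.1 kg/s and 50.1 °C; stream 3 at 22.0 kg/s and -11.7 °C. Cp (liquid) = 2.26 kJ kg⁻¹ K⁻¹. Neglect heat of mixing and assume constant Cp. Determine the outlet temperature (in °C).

T_out = 20.5 °C

No heat crosses the boundary, so H_out = H_in.
Σ ṁᵢCp,ᵢTᵢ = 8.81×2.26×53.6 + 14.1×2.26×50.1 + 22.0×2.26×-11.7 = 2082
Σ ṁᵢCp,ᵢ = 8.81×2.26 + 14.1×2.26 + 22.0×2.26 = 101.5
T_out = 2082 / 101.5 = 20.513 °C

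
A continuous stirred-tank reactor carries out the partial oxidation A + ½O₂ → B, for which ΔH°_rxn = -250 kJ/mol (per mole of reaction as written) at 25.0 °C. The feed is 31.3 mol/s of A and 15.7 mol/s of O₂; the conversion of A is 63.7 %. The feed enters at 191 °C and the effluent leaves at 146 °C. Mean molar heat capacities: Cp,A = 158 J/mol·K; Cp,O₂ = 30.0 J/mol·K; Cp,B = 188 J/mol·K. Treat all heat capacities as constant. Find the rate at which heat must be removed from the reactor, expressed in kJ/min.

Extent of reaction ξ = 0.637 × 31.3 = 19.938 mol/s
Reaction term: ξ·ΔH°_rxn = 19.938 × -250 = -4984.5 kJ/s
Sensible, feed 191→25 °C: -899.12 kJ/s
Outlet flows (mol/s): A 11.362, O₂ 5.7309, B 19.938
Sensible, products 25→146 °C: 691.57 kJ/s
Q = ΔH = -5192.1 kJ/s = -5192.1 kW
Heat removed = 311520 kJ/min

Q_out = 312000 kJ/min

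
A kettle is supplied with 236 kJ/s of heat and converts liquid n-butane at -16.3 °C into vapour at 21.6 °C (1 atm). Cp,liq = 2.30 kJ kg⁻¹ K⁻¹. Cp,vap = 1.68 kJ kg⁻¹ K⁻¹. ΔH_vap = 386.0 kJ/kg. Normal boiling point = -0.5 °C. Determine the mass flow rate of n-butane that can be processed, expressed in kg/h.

Δh = 2.30×(-0.5−-16.3) + 386.0 + 1.68×(21.6−-0.5) = 459.47 kJ/kg
Q = 236 kJ/s = 236 kJ/s = 849600 kJ/h
ṁ = Q/Δh = 849600 / 459.47 = 1849.1 kg/h

ṁ = 1850 kg/h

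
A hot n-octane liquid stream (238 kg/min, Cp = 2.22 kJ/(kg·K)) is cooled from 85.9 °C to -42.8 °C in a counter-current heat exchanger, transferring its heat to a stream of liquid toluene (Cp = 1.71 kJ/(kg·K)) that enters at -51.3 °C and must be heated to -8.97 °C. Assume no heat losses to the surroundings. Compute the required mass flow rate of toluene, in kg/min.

ṁ_c = 939 kg/min

Heat released by hot stream: Q = 238 × 2.22 × (85.9 − -42.8) = 68000 kJ/min
Energy balance on cold side (adiabatic exchanger): Q = ṁ_c·Cp_c·(T_c,out − T_c,in)
ṁ_c = 68000 / [1.71 × (-8.97 − -51.3)] = 939.43 kg/min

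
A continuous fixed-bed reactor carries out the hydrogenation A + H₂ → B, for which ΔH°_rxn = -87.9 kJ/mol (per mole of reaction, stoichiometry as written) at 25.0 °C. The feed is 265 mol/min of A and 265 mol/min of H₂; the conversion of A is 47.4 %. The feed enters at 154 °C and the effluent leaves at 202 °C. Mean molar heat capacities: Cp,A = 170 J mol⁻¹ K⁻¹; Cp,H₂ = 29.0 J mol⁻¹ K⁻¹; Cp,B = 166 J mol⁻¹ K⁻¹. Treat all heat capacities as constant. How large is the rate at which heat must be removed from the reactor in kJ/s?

Q_out = 154 kJ/s

Extent of reaction ξ = 0.474 × 265 = 125.61 mol/min
Reaction term: ξ·ΔH°_rxn = 125.61 × -87.9 = -11041 kJ/min
Sensible, feed 154→25 °C: -6802.8 kJ/min
Outlet flows (mol/min): A 139.39, H₂ 139.39, B 125.61
Sensible, products 25→202 °C: 8600.4 kJ/min
Q = ΔH = -9243.5 kJ/min = -154.06 kW
Heat removed = 154.06 kJ/s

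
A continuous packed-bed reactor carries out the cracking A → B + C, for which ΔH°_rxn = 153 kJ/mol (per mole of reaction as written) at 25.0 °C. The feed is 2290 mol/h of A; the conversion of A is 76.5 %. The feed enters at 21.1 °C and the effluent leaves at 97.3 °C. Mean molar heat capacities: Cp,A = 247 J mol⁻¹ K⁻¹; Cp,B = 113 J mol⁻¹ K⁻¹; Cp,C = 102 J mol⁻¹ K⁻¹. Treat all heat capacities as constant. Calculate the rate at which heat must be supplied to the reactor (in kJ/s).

Extent of reaction ξ = 0.765 × 2290 = 1751.9 mol/h
Reaction term: ξ·ΔH°_rxn = 1751.9 × 153 = 268030 kJ/h
Sensible, feed 21.1→25 °C: 2206 kJ/h
Outlet flows (mol/h): A 538.15, B 1751.9, C 1751.9
Sensible, products 25→97.3 °C: 36842 kJ/h
Q = ΔH = 307080 kJ/h = 85.3 kW
Heat supplied = 85.3 kJ/s

Q_in = 85.3 kJ/s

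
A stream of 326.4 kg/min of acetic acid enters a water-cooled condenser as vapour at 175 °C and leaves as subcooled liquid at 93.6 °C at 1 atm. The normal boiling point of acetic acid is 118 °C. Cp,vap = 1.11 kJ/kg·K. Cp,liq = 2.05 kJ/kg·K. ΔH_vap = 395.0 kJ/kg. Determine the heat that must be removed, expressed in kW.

Q_c = 2770 kW

vapour 175→118 °C: -63.27 kJ/kg
condensation at 118 °C: -395 kJ/kg
liquid 118→93.6 °C: -50.02 kJ/kg
Δh = -63.27 + -395 + -50.02 = -508.29 kJ/kg
Q = ṁ·Δh = 326.4 kg/min × -508.29 kJ/kg = -165910 kJ/min
|Q| = 2765.1 kW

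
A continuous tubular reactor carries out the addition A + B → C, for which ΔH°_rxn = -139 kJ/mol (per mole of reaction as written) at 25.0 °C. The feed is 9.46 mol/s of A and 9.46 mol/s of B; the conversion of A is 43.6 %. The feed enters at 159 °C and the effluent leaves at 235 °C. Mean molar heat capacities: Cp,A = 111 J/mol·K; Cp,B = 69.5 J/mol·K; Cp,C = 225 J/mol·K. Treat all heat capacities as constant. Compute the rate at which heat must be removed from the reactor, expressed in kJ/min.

Q_out = 24300 kJ/min

Extent of reaction ξ = 0.436 × 9.46 = 4.1246 mol/s
Reaction term: ξ·ΔH°_rxn = 4.1246 × -139 = -573.31 kJ/s
Sensible, feed 159→25 °C: -228.81 kJ/s
Outlet flows (mol/s): A 5.3354, B 5.3354, C 4.1246
Sensible, products 25→235 °C: 397.13 kJ/s
Q = ΔH = -405 kJ/s = -405 kW
Heat removed = 24300 kJ/min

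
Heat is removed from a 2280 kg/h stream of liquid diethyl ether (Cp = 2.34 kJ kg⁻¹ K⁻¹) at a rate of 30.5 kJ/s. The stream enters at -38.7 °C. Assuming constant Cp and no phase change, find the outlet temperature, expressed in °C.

Q = 30.5 kJ/s = 109800 kJ/h
ΔT = Q/(ṁ·Cp) = 109800/(2280×2.34) = 20.58 K
T_out = -38.7 − 20.58 = -59.28 °C

T_out = -59.3 °C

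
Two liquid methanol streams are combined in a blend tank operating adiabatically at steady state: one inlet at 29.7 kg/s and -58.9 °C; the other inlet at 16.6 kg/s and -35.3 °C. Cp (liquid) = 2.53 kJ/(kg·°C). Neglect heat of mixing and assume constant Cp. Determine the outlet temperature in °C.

T_out = -50.4 °C

Adiabatic, steady state ⇒ Σ ṁᵢCp,ᵢ(T_out − Tᵢ) = 0
T_out = Σ ṁᵢCp,ᵢTᵢ / Σ ṁᵢCp,ᵢ
      = -5908.3 / 117.14 = -50.439 °C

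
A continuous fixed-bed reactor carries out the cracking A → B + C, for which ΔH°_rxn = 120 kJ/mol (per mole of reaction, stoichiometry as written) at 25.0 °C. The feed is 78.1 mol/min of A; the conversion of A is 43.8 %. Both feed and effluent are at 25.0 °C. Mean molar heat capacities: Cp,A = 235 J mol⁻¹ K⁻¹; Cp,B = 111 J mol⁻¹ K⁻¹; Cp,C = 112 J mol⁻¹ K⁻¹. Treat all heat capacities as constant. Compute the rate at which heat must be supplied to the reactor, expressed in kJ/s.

Extent of reaction ξ = 0.438 × 78.1 = 34.208 mol/min
Reaction term: ξ·ΔH°_rxn = 34.208 × 120 = 4104.9 kJ/min
Q = ΔH = 4104.9 kJ/min = 68.416 kW
Heat supplied = 68.416 kJ/s

Q_in = 68.4 kJ/s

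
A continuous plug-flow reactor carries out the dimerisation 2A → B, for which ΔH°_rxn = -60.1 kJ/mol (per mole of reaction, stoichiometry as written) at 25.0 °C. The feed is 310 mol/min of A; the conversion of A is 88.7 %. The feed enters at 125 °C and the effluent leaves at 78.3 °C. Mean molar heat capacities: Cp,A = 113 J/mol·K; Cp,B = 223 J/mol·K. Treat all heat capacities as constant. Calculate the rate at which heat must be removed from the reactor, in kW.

Extent of reaction ξ = 0.887 × 310 / 2 = 137.49 mol/min
Reaction term: ξ·ΔH°_rxn = 137.49 × -60.1 = -8262.8 kJ/min
Sensible, feed 125→25 °C: -3503 kJ/min
Outlet flows (mol/min): A 35.03, B 137.49
Sensible, products 25→78.3 °C: 1845.1 kJ/min
Q = ΔH = -9920.7 kJ/min = -165.35 kW
Heat removed = 165.35 kW

Q_out = 165 kW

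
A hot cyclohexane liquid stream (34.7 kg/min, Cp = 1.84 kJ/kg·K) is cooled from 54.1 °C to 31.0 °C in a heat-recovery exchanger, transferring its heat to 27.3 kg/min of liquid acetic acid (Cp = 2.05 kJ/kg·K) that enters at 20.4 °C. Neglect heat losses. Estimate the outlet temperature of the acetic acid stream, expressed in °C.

Heat released by hot stream: Q = 34.7 × 1.84 × (54.1 − 31.0) = 1474.9 kJ/min
Energy balance on cold side (adiabatic exchanger): Q = ṁ_c·Cp_c·(T_c,out − T_c,in)
T_c,out = 20.4 + 1474.9/(27.3 × 2.05) = 46.754 °C

T_c,out = 46.8 °C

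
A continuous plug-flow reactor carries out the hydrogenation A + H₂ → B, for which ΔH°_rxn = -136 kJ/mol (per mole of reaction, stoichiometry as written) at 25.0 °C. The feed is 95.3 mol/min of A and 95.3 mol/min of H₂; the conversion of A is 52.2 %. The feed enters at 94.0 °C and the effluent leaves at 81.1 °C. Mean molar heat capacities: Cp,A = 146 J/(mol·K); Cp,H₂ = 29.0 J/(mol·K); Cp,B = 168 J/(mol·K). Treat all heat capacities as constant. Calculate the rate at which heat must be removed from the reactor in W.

Q_out = 117000 W

Extent of reaction ξ = 0.522 × 95.3 = 49.747 mol/min
Reaction term: ξ·ΔH°_rxn = 49.747 × -136 = -6765.5 kJ/min
Sensible, feed 94.0→25 °C: -1150.7 kJ/min
Outlet flows (mol/min): A 45.553, H₂ 45.553, B 49.747
Sensible, products 25→81.1 °C: 916.07 kJ/min
Q = ΔH = -7000.2 kJ/min = -116.67 kW
Heat removed = 116670 W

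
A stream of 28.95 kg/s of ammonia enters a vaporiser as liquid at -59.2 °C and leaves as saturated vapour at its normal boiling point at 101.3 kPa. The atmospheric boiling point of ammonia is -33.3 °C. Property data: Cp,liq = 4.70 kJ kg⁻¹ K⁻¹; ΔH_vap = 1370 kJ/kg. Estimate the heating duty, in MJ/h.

liquid -59.2→-33.3 °C: 121.73 kJ/kg
vaporisation at -33.3 °C: 1370 kJ/kg
Δh = 121.73 + 1370 = 1491.7 kJ/kg
Q = ṁ·Δh = 28.95 kg/s × 1491.7 kJ/kg = 43186 kJ/s
|Q| = 43186 kW = 155470 MJ/h

Q = 155000 MJ/h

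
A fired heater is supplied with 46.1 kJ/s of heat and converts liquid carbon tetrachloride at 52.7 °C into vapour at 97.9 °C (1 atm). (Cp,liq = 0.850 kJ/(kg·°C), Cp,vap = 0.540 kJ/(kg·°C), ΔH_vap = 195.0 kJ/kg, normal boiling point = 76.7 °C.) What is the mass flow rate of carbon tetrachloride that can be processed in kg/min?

ṁ = 12.2 kg/min

Δh = 0.850×(76.7−52.7) + 195.0 + 0.540×(97.9−76.7) = 226.85 kJ/kg
Q = 46.1 kJ/s = 46.1 kJ/s = 2766 kJ/min
ṁ = Q/Δh = 2766 / 226.85 = 12.193 kg/min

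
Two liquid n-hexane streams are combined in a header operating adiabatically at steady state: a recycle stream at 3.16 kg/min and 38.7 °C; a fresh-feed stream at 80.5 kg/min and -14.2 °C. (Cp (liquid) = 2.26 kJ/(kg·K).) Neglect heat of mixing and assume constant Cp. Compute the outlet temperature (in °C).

T_out = -12.2 °C

No heat crosses the boundary, so H_out = H_in.
Σ ṁᵢCp,ᵢTᵢ = 3.16×2.26×38.7 + 80.5×2.26×-14.2 = -2307
Σ ṁᵢCp,ᵢ = 3.16×2.26 + 80.5×2.26 = 189.07
T_out = -2307 / 189.07 = -12.202 °C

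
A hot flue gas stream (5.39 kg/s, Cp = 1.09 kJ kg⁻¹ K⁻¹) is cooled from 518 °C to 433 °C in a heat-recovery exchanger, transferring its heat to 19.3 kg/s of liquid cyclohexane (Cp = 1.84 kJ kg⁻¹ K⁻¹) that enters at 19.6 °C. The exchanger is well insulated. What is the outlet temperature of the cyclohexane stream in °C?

Heat released by hot stream: Q = 5.39 × 1.09 × (518 − 433) = 499.38 kJ/s
Energy balance on cold side (adiabatic exchanger): Q = ṁ_c·Cp_c·(T_c,out − T_c,in)
T_c,out = 19.6 + 499.38/(19.3 × 1.84) = 33.662 °C

T_c,out = 33.7 °C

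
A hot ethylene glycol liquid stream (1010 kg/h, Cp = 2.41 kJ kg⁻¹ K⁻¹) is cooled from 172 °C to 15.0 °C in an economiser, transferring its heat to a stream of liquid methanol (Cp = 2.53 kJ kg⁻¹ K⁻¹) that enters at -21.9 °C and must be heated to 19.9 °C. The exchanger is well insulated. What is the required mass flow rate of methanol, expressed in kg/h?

ṁ_c = 3610 kg/h

Heat released by hot stream: Q = 1010 × 2.41 × (172 − 15.0) = 382150 kJ/h
Energy balance on cold side (adiabatic exchanger): Q = ṁ_c·Cp_c·(T_c,out − T_c,in)
ṁ_c = 382150 / [2.53 × (19.9 − -21.9)] = 3613.6 kg/h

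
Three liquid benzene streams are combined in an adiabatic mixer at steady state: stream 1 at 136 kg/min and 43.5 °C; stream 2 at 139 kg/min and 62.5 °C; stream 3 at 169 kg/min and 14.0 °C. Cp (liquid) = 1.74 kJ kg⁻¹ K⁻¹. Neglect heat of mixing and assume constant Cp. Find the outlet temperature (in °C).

Adiabatic, steady state ⇒ Σ ṁᵢCp,ᵢ(T_out − Tᵢ) = 0
T_out = Σ ṁᵢCp,ᵢTᵢ / Σ ṁᵢCp,ᵢ
      = 29527 / 772.56 = 38.22 °C

T_out = 38.2 °C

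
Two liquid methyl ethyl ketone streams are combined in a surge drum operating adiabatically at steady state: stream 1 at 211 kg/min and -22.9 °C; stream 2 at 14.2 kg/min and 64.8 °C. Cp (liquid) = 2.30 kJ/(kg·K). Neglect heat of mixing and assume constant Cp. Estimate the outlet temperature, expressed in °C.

T_out = -17.4 °C

Adiabatic, steady state ⇒ Σ ṁᵢCp,ᵢ(T_out − Tᵢ) = 0
T_out = Σ ṁᵢCp,ᵢTᵢ / Σ ṁᵢCp,ᵢ
      = -8997 / 517.96 = -17.37 °C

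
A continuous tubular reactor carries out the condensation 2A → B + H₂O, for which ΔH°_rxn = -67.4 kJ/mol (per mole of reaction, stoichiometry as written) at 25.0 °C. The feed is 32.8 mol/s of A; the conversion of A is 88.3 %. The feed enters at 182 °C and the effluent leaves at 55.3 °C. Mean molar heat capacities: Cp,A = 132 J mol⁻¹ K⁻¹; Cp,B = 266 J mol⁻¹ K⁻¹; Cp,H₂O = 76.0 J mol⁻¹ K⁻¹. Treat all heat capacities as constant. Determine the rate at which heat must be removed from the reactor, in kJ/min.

Extent of reaction ξ = 0.883 × 32.8 / 2 = 14.481 mol/s
Reaction term: ξ·ΔH°_rxn = 14.481 × -67.4 = -976.03 kJ/s
Sensible, feed 182→25 °C: -679.75 kJ/s
Outlet flows (mol/s): A 3.8376, B 14.481, H₂O 14.481
Sensible, products 25→55.3 °C: 165.41 kJ/s
Q = ΔH = -1490.4 kJ/s = -1490.4 kW
Heat removed = 89422 kJ/min

Q_out = 89400 kJ/min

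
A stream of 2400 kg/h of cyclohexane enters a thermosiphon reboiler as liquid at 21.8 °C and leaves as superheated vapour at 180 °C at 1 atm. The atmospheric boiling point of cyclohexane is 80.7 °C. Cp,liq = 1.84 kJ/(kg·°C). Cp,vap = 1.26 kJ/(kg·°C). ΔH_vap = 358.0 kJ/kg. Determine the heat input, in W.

liquid 21.8→80.7 °C: 108.38 kJ/kg
vaporisation at 80.7 °C: 358 kJ/kg
vapour 80.7→180 °C: 125.12 kJ/kg
Δh = 108.38 + 358 + 125.12 = 591.49 kJ/kg
Q = ṁ·Δh = 2400 kg/h × 591.49 kJ/kg = 1.4196e+06 kJ/h
|Q| = 394.33 kW = 394330 W

Q = 394000 W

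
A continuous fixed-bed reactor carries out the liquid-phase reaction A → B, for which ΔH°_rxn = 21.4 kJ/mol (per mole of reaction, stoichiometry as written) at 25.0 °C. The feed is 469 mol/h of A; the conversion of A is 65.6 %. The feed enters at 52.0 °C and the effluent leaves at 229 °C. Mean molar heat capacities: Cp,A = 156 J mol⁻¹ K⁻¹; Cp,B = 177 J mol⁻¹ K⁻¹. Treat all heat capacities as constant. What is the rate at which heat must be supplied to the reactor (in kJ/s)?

Extent of reaction ξ = 0.656 × 469 = 307.66 mol/h
Reaction term: ξ·ΔH°_rxn = 307.66 × 21.4 = 6584 kJ/h
Sensible, feed 52.0→25 °C: -1975.4 kJ/h
Outlet flows (mol/h): A 161.34, B 307.66
Sensible, products 25→229 °C: 16243 kJ/h
Q = ΔH = 20852 kJ/h = 5.7922 kW
Heat supplied = 5.7922 kJ/s

Q_in = 5.79 kJ/s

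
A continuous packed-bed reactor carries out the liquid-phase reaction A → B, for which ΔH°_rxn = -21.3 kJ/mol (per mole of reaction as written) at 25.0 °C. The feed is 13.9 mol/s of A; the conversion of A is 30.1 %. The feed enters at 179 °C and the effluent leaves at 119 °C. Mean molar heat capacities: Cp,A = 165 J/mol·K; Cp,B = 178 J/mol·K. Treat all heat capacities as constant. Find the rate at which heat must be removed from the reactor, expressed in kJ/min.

Q_out = 13300 kJ/min

Extent of reaction ξ = 0.301 × 13.9 = 4.1839 mol/s
Reaction term: ξ·ΔH°_rxn = 4.1839 × -21.3 = -89.117 kJ/s
Sensible, feed 179→25 °C: -353.2 kJ/s
Outlet flows (mol/s): A 9.7161, B 4.1839
Sensible, products 25→119 °C: 220.7 kJ/s
Q = ΔH = -221.61 kJ/s = -221.61 kW
Heat removed = 13297 kJ/min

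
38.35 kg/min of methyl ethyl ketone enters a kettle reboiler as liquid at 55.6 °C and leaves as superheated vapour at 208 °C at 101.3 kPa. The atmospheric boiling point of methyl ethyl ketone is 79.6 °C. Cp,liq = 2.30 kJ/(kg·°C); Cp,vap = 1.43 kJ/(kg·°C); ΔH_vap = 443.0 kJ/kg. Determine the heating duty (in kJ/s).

Q = 436 kJ/s

liquid 55.6→79.6 °C: 55.2 kJ/kg
vaporisation at 79.6 °C: 443 kJ/kg
vapour 79.6→208 °C: 183.61 kJ/kg
Δh = 55.2 + 443 + 183.61 = 681.81 kJ/kg
Q = ṁ·Δh = 38.35 kg/min × 681.81 kJ/kg = 26147 kJ/min
|Q| = 435.79 kW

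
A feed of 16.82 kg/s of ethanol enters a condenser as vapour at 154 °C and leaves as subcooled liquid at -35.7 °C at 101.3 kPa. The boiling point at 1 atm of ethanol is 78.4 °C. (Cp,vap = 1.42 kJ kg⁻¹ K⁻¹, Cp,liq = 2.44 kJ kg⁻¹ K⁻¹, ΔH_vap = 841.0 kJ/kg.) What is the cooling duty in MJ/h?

Q_c = 74300 MJ/h

vapour 154→78.4 °C: -107.35 kJ/kg
condensation at 78.4 °C: -841 kJ/kg
liquid 78.4→-35.7 °C: -278.4 kJ/kg
Δh = -107.35 + -841 + -278.4 = -1226.8 kJ/kg
Q = ṁ·Δh = 16.82 kg/s × -1226.8 kJ/kg = -20634 kJ/s
|Q| = 20634 kW = 74283 MJ/h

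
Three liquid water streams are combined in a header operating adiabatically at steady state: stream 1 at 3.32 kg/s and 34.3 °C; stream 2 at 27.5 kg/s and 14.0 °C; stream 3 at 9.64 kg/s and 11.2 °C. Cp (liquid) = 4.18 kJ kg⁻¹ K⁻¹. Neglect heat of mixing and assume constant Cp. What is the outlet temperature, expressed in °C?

T_out = 15.0 °C

No heat crosses the boundary, so H_out = H_in.
Σ ṁᵢCp,ᵢTᵢ = 3.32×4.18×34.3 + 27.5×4.18×14.0 + 9.64×4.18×11.2 = 2536.6
Σ ṁᵢCp,ᵢ = 3.32×4.18 + 27.5×4.18 + 9.64×4.18 = 169.12
T_out = 2536.6 / 169.12 = 14.999 °C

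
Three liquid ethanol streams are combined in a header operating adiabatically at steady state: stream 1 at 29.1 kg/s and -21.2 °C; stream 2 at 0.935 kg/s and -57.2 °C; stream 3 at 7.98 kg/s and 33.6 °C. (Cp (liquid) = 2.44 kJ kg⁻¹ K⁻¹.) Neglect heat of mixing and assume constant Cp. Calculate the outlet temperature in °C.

No heat crosses the boundary, so H_out = H_in.
T_out = Σ ṁᵢCp,ᵢTᵢ / Σ ṁᵢCp,ᵢ
      = -981.55 / 92.757 = -10.582 °C

T_out = -10.6 °C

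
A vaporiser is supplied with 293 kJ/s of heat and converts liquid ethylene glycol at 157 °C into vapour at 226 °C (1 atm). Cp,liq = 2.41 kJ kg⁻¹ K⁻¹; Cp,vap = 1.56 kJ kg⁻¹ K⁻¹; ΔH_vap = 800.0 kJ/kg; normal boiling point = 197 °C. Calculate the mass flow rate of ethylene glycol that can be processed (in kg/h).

ṁ = 1120 kg/h

Δh = 2.41×(197−157) + 800.0 + 1.56×(226−197) = 941.64 kJ/kg
Q = 293 kJ/s = 293 kJ/s = 1.0548e+06 kJ/h
ṁ = Q/Δh = 1.0548e+06 / 941.64 = 1120.2 kg/h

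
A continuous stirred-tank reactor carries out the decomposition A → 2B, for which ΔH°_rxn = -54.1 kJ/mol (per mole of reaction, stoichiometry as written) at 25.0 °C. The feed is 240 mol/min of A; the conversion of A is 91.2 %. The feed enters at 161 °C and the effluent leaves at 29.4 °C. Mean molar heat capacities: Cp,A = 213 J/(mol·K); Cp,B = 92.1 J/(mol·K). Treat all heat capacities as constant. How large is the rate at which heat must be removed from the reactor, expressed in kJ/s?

Q_out = 310 kJ/s

Extent of reaction ξ = 0.912 × 240 = 218.88 mol/min
Reaction term: ξ·ΔH°_rxn = 218.88 × -54.1 = -11841 kJ/min
Sensible, feed 161→25 °C: -6952.3 kJ/min
Outlet flows (mol/min): A 21.12, B 437.76
Sensible, products 25→29.4 °C: 197.19 kJ/min
Q = ΔH = -18597 kJ/min = -309.94 kW
Heat removed = 309.94 kJ/s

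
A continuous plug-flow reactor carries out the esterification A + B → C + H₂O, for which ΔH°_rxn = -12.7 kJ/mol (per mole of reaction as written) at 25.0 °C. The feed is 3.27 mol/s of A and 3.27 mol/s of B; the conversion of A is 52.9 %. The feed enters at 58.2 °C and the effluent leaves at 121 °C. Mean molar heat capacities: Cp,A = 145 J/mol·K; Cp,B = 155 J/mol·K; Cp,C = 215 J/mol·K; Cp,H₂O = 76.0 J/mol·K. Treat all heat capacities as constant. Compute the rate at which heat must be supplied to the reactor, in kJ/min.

Extent of reaction ξ = 0.529 × 3.27 = 1.7298 mol/s
Reaction term: ξ·ΔH°_rxn = 1.7298 × -12.7 = -21.969 kJ/s
Sensible, feed 58.2→25 °C: -32.569 kJ/s
Outlet flows (mol/s): A 1.5402, B 1.5402, C 1.7298, H₂O 1.7298
Sensible, products 25→121 °C: 92.681 kJ/s
Q = ΔH = 38.143 kJ/s = 38.143 kW
Heat supplied = 2288.6 kJ/min

Q_in = 2290 kJ/min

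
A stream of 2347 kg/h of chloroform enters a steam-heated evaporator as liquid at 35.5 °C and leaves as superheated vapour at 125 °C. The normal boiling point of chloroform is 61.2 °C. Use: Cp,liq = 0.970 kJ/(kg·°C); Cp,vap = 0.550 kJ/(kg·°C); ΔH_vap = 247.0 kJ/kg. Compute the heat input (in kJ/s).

Q = 200 kJ/s

liquid 35.5→61.2 °C: 24.929 kJ/kg
vaporisation at 61.2 °C: 247 kJ/kg
vapour 61.2→125 °C: 35.09 kJ/kg
Δh = 24.929 + 247 + 35.09 = 307.02 kJ/kg
Q = ṁ·Δh = 2347 kg/h × 307.02 kJ/kg = 720570 kJ/h
|Q| = 200.16 kW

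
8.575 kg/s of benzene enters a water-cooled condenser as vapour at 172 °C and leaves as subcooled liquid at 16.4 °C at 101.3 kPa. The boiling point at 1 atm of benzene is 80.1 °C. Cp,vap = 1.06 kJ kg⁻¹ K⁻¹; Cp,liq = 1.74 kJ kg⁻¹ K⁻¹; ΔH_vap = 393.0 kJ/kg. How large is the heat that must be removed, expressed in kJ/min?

vapour 172→80.1 °C: -97.414 kJ/kg
condensation at 80.1 °C: -393 kJ/kg
liquid 80.1→16.4 °C: -110.84 kJ/kg
Δh = -97.414 + -393 + -110.84 = -601.25 kJ/kg
Q = ṁ·Δh = 8.575 kg/s × -601.25 kJ/kg = -5155.7 kJ/s
|Q| = 5155.7 kW = 309340 kJ/min

Q_c = 309000 kJ/min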